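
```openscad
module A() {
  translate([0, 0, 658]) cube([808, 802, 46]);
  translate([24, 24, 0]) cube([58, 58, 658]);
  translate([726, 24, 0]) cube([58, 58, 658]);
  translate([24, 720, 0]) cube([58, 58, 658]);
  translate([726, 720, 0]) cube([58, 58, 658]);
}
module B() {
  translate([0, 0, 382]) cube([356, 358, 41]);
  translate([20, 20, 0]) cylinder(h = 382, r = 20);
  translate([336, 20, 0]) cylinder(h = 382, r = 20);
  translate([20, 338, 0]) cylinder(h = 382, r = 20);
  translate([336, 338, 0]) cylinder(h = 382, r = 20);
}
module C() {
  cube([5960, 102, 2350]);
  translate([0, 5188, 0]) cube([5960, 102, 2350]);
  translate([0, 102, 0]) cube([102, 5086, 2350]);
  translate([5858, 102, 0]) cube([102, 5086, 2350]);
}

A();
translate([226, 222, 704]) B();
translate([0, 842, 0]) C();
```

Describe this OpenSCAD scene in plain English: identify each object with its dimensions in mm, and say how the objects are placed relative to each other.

A is a rectangular dining table. The top is 808×802×46 mm with its upper surface at z = 704 mm. It stands on four 58×58 mm square legs, each inset 24 mm from the nearest pair of top edges, running from the floor to the underside of the top.

B is a simple wooden stool: a rectangular seat 356 mm (x) by 358 mm (y), 41 mm thick, top face at z = 423 mm, on four round legs, each 40 mm in diameter. The legs rest on z = 0, each leg's axis is inset half a diameter from the nearest pair of seat edges (so the leg's bounding box is flush with the corner).

C is the wall frame of a small rectangular building: four walls, each 2350 mm tall and 102 mm thick, enclosing a footprint 5960 mm (x) by 5290 mm (y) outside-to-outside, with no floor or roof. The front and back walls (the −y and +y sides) span the full width; the two side walls fit between them.

The stool is on top of the table, centred. The house frame is on the floor beside the table on its +y side.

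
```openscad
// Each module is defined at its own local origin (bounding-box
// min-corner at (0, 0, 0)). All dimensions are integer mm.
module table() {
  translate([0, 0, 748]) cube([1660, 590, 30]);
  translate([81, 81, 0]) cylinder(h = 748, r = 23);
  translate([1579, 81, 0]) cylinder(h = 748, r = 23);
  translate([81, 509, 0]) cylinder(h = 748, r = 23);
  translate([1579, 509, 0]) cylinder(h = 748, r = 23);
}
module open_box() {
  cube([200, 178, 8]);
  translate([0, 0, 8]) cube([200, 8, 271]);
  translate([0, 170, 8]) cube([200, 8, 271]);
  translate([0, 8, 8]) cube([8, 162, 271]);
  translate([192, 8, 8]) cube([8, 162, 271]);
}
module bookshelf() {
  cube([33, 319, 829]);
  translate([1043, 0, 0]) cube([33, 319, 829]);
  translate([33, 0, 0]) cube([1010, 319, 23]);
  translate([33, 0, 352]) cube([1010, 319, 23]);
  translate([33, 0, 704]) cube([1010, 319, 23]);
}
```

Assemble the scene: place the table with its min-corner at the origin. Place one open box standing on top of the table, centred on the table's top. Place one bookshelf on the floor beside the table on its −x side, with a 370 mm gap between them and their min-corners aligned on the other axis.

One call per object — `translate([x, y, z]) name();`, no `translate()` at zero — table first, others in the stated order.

table();
translate([730, 206, 778]) open_box();
translate([-1446, 0, 0]) bookshelf();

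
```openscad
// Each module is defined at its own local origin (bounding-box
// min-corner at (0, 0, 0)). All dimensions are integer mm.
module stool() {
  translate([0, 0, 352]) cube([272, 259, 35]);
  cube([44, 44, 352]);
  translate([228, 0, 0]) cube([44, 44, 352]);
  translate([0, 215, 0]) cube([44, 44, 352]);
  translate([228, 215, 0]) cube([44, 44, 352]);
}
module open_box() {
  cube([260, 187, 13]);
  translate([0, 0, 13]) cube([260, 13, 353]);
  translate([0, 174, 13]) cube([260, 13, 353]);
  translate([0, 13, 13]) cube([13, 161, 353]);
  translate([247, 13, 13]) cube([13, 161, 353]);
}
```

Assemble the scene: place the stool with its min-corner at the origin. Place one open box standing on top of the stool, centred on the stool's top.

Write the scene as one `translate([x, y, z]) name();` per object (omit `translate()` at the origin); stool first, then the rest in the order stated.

stool();
translate([6, 36, 387]) open_box();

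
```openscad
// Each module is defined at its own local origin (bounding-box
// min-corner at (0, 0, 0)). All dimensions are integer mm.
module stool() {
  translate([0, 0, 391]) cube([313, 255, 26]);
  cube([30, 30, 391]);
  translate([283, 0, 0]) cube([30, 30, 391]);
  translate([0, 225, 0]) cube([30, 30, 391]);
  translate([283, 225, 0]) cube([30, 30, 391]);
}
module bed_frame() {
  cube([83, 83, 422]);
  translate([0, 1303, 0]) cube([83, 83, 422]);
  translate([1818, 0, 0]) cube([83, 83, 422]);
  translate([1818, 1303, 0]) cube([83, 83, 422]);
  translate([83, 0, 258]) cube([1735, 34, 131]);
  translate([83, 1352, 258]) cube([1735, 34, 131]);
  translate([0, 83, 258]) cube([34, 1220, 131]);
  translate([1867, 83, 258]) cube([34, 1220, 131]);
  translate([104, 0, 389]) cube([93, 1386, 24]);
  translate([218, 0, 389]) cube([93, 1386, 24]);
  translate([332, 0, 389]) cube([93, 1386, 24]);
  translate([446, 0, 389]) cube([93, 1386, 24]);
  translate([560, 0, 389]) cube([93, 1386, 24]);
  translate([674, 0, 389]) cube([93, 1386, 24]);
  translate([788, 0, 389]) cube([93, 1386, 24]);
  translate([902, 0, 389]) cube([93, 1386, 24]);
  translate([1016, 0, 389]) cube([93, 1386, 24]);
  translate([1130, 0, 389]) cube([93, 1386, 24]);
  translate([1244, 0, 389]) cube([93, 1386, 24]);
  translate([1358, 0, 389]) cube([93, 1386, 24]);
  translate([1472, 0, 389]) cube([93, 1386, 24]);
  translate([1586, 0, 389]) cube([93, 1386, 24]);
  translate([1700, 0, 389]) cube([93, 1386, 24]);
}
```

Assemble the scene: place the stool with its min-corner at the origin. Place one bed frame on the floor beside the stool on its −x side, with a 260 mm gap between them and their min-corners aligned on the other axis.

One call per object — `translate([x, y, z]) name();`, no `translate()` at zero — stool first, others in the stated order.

stool();
translate([-2161, 0, 0]) bed_frame();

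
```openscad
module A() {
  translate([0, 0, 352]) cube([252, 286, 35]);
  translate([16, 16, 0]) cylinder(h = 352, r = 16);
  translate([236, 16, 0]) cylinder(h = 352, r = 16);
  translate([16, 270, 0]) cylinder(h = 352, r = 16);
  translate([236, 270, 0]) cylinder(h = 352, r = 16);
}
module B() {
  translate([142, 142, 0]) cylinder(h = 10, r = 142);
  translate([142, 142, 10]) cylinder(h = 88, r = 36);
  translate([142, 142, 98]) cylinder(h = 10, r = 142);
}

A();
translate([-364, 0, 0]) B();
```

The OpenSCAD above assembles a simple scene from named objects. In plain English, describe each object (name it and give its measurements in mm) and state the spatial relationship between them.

A is a simple wooden stool: a rectangular seat 252 mm (x) by 286 mm (y), 35 mm thick, top face at z = 387 mm, on four round legs, each 32 mm in diameter. The legs rest on z = 0, each leg's axis is inset half a diameter from the nearest pair of seat edges (so the leg's bounding box is flush with the corner).

B is a spool: two coaxial disc flanges of radius 142 mm and thickness 10 mm, joined by a core cylinder of radius 36 mm and height 88 mm. The lower flange rests on z = 0 and the three cylinders share a vertical axis.

The spool is on the floor beside the stool on its −x side.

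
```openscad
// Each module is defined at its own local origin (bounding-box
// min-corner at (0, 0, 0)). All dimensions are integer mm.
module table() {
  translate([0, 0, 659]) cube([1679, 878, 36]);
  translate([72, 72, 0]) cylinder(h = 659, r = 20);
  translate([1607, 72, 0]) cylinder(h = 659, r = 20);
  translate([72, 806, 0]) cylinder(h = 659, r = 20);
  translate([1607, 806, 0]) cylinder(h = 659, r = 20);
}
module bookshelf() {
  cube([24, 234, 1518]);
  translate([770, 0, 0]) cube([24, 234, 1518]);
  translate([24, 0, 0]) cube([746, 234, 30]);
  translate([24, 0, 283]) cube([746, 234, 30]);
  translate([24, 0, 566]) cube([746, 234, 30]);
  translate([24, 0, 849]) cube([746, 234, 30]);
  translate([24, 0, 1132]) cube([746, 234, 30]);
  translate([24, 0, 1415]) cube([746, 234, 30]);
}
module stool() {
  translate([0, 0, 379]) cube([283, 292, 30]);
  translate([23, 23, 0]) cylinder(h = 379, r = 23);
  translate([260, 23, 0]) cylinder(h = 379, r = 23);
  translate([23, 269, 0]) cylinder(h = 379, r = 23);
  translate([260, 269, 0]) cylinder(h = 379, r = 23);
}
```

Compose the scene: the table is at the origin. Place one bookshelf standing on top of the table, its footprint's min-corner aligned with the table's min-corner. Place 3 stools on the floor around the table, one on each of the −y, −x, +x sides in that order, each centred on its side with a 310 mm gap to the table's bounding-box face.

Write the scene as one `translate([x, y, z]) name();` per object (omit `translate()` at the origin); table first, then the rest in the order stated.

table();
translate([0, 0, 695]) bookshelf();
translate([698, -602, 0]) stool();
translate([-593, 293, 0]) stool();
translate([1989, 293, 0]) stool();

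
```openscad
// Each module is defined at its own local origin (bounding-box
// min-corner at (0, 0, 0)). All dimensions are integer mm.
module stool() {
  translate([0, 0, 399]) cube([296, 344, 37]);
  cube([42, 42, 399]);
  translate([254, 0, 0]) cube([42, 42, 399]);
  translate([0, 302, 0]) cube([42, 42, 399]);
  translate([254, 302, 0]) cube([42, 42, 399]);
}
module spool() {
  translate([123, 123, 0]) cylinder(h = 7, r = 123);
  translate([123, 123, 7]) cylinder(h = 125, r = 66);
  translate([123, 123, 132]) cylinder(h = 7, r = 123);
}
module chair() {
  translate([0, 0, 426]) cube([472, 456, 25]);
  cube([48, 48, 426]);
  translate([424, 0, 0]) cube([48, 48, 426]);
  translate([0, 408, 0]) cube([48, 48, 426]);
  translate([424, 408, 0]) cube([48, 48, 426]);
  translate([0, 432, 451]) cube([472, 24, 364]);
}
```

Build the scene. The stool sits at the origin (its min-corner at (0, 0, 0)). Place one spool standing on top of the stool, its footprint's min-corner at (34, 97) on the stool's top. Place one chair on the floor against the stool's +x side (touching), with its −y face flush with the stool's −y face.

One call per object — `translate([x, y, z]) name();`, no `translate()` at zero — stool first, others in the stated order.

stool();
translate([34, 97, 436]) spool();
translate([296, 0, 0]) chair();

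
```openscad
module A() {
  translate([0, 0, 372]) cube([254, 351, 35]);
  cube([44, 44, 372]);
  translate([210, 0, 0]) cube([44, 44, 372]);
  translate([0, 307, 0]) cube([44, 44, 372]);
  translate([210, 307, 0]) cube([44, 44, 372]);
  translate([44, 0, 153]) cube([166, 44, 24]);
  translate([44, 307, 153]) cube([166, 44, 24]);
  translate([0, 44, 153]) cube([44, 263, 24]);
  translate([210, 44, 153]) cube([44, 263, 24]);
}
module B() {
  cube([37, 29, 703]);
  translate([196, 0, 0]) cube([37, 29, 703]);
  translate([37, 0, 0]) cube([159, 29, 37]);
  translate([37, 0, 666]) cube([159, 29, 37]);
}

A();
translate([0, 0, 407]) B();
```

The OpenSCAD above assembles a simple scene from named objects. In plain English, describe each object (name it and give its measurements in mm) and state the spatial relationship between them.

A is a simple wooden stool: a rectangular seat 254 mm (x) by 351 mm (y), 35 mm thick, top face at z = 407 mm, on four square legs, each 44×44 mm in cross-section. The legs rest on z = 0, each flush with a corner of the seat. Four stretchers, 44 mm wide and 24 mm tall, connect adjacent legs with their undersides at z = 153 mm, each running between the inner faces of the legs it joins and aligned with the legs' outer faces on the other axis.

B is a picture frame with a 159×629 mm rectangular opening (x by z) and a uniform 37 mm border on every side. Frame depth is 29 mm along y. It is built from two vertical stiles running the full outside height and two horizontal rails spanning the gap between the stiles.

The picture frame is on top of the stool.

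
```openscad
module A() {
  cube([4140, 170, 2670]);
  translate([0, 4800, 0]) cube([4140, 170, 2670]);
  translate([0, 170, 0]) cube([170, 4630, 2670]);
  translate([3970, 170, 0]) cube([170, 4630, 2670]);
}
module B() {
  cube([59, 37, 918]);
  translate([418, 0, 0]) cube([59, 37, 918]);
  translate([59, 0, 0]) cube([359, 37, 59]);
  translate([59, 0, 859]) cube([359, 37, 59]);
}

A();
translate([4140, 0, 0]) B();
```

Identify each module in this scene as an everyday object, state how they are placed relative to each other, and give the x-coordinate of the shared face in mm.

The house frame's +x face and the picture frame's −x face are both at x = 4140 mm.

A is a house frame. B is a picture frame. The picture frame is against the house frame's +x side, with their −y faces flush. The x-coordinate of the shared face is 4140 mm.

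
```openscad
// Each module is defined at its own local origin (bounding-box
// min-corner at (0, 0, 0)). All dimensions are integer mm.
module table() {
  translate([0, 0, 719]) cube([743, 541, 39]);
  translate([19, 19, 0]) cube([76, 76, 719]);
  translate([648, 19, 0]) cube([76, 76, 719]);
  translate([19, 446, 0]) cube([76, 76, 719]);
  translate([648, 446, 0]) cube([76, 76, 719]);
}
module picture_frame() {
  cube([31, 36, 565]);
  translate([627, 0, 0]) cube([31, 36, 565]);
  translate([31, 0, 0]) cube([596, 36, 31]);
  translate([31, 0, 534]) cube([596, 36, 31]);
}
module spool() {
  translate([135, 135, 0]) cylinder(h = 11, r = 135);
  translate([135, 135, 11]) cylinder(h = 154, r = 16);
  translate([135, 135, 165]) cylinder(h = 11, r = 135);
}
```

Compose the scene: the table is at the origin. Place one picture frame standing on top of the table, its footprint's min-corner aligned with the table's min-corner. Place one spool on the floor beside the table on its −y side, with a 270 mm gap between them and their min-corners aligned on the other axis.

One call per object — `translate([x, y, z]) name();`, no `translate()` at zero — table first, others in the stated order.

table();
translate([0, 0, 758]) picture_frame();
translate([0, -540, 0]) spool();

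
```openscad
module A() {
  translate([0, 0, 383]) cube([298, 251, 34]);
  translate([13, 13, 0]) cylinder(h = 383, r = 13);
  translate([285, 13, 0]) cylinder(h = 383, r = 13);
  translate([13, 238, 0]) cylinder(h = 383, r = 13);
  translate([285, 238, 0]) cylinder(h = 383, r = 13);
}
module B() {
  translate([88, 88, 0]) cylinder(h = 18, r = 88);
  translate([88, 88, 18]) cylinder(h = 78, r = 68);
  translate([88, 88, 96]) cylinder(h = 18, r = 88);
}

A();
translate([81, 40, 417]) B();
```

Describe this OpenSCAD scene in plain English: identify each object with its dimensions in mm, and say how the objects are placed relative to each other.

A is a simple wooden stool: a rectangular seat 298 mm (x) by 251 mm (y), 34 mm thick, top face at z = 417 mm, on four round legs, each 26 mm in diameter. The legs rest on z = 0, each leg's axis is inset half a diameter from the nearest pair of seat edges (so the leg's bounding box is flush with the corner).

B is a spool: two coaxial disc flanges of radius 88 mm and thickness 18 mm, joined by a core cylinder of radius 68 mm and height 78 mm. The lower flange rests on z = 0 and the three cylinders share a vertical axis.

The spool is on top of the stool.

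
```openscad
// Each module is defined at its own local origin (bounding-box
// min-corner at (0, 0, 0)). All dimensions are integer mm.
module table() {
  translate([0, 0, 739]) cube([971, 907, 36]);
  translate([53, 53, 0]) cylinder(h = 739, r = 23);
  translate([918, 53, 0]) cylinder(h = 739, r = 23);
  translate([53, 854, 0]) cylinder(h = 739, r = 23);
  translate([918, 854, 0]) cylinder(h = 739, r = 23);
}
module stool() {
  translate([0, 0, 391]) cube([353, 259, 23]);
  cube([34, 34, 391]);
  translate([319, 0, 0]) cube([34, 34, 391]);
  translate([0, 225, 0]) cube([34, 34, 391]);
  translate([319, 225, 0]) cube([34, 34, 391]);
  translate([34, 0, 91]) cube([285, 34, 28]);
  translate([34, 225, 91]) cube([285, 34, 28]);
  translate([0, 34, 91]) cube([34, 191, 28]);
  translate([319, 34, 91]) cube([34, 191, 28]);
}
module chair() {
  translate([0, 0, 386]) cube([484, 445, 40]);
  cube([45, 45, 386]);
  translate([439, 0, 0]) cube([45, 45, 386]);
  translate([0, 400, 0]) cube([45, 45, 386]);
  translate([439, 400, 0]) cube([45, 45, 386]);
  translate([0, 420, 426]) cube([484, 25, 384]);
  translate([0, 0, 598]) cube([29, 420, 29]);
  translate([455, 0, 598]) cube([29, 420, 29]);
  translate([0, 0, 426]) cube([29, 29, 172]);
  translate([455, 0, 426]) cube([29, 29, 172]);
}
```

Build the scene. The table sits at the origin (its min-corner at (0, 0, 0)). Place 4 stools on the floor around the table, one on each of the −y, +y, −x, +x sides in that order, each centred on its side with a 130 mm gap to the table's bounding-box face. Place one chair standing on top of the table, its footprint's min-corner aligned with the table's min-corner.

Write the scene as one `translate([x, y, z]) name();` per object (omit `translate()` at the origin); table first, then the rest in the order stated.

table();
translate([309, -389, 0]) stool();
translate([309, 1037, 0]) stool();
translate([-483, 324, 0]) stool();
translate([1101, 324, 0]) stool();
translate([0, 0, 775]) chair();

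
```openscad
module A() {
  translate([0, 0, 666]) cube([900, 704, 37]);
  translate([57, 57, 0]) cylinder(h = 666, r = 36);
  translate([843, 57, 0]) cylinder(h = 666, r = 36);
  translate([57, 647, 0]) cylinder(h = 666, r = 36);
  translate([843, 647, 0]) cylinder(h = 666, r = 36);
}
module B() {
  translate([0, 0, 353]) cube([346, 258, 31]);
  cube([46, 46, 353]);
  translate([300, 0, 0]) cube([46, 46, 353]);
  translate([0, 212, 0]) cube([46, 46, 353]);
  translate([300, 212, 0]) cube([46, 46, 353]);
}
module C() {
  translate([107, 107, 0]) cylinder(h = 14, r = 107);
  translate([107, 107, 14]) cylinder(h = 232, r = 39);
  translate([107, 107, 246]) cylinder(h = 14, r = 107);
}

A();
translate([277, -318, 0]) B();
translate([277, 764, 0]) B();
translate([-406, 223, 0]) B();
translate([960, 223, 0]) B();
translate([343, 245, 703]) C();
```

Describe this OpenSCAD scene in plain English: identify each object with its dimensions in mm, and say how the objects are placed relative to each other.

A is a table with a 900×704 mm rectangular top, 37 mm thick, top surface at z = 703 mm, supported by four round legs of 72 mm diameter, each leg's bounding box inset 21 mm from the nearest pair of top edges, running from the floor.

B is a four-legged stool. The seat is 346×258 mm, 31 mm thick, top at z = 384 mm. It stands on four square legs, each 46×46 mm in cross-section, from z = 0 to the seat underside, each flush with a corner of the seat.

C is a spool: two coaxial disc flanges of radius 107 mm and thickness 14 mm, joined by a core cylinder of radius 39 mm and height 232 mm. The lower flange rests on z = 0 and the three cylinders share a vertical axis.

Four stools sit around the table at the −y, +y, −x, +x sides. The spool is on top of the table, centred.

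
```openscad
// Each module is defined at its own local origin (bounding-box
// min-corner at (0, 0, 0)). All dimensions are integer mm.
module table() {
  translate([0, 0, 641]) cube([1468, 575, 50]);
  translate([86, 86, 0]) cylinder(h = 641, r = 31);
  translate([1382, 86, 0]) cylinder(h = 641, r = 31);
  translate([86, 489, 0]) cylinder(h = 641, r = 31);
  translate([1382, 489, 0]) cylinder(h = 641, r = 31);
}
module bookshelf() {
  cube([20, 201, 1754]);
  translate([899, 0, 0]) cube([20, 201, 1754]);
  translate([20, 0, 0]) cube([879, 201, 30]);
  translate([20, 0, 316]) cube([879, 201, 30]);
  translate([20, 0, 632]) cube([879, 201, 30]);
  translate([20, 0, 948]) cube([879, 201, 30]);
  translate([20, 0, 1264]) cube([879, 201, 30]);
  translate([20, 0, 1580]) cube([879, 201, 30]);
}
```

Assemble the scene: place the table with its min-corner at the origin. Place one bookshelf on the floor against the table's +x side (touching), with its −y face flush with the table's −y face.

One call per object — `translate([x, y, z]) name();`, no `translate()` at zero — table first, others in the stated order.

table();
translate([1468, 0, 0]) bookshelf();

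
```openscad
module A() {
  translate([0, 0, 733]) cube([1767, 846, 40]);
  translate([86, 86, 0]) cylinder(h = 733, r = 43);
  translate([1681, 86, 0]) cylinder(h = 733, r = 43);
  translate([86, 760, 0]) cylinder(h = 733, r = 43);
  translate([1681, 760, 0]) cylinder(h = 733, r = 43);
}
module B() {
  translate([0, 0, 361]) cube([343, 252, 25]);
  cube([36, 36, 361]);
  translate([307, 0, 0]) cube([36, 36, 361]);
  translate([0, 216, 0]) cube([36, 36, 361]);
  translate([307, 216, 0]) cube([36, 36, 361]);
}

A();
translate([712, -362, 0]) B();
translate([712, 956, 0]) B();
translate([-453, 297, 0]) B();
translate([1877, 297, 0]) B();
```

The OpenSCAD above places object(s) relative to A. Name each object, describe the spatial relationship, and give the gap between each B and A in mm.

A is a table. B is a stool. Four stools sit around the table at the −y, +y, −x, +x sides. The gap between each stool and the table is 110 mm.

Each stool's nearest face is 110 mm from the table's bounding box.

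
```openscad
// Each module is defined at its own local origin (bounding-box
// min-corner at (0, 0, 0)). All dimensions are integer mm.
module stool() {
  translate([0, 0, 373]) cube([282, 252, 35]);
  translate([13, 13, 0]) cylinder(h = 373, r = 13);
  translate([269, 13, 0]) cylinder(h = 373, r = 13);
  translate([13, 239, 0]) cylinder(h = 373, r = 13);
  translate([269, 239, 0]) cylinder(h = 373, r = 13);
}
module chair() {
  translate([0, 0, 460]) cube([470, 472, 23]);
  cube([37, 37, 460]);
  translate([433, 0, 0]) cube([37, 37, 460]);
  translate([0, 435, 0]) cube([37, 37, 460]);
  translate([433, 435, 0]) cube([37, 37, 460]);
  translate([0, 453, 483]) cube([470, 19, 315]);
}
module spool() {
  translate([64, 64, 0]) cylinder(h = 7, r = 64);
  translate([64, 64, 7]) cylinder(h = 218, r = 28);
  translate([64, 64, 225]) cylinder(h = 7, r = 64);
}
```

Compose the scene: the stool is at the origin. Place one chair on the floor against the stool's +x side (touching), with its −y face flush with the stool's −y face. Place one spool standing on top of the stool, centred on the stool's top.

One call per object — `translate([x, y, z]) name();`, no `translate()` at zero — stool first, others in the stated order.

stool();
translate([282, 0, 0]) chair();
translate([77, 62, 408]) spool();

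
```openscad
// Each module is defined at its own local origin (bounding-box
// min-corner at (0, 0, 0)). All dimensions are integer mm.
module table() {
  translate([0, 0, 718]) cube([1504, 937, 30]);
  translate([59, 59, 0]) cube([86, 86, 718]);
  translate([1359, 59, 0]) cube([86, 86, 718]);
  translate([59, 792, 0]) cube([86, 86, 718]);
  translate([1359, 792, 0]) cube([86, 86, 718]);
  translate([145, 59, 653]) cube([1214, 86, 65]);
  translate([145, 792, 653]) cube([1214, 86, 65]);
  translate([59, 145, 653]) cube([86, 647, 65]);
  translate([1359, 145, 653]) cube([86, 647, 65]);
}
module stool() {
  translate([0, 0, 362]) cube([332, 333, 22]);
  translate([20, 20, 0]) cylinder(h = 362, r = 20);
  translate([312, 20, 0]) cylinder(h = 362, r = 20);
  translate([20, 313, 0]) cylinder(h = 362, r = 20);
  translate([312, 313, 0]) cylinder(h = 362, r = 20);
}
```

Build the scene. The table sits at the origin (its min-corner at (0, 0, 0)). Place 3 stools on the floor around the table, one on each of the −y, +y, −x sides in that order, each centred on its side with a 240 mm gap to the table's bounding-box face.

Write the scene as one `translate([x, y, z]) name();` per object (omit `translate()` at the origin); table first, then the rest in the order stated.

table();
translate([586, -573, 0]) stool();
translate([586, 1177, 0]) stool();
translate([-572, 302, 0]) stool();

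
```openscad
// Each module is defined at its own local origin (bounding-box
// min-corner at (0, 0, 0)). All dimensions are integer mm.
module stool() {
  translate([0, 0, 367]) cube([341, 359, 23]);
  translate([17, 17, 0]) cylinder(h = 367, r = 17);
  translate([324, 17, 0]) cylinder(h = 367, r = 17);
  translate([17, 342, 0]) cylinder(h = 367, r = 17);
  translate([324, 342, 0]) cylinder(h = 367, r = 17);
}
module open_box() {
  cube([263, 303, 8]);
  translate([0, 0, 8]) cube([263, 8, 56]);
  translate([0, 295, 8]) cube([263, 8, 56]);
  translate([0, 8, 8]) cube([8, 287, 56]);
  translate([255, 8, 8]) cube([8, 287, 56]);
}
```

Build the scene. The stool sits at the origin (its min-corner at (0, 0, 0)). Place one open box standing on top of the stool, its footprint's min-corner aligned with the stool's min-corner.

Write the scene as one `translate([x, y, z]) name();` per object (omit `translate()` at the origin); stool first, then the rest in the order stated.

stool();
translate([0, 0, 390]) open_box();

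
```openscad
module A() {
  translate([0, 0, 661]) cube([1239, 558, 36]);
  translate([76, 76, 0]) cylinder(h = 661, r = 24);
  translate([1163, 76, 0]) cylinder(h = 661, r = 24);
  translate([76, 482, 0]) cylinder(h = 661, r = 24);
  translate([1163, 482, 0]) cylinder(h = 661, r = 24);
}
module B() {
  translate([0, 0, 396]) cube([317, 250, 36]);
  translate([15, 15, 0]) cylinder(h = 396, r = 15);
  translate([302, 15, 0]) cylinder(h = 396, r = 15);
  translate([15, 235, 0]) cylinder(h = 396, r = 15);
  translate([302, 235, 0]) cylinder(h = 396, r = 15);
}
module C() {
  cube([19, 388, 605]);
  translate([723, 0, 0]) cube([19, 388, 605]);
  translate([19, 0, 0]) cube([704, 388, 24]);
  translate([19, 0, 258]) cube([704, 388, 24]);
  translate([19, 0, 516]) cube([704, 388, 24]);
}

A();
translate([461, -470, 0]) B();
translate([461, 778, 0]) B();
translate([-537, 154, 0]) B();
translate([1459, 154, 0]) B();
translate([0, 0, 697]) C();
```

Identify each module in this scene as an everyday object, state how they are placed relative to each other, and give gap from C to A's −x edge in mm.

A is a table. B is a stool. C is a bookshelf. Four stools sit around the table at the −y, +y, −x, +x sides. The bookshelf is on top of the table. The gap from the bookshelf to the table's −x edge is 0 mm.

The bookshelf's min-x is at 0; the table's min-x is 0; gap = 0 mm.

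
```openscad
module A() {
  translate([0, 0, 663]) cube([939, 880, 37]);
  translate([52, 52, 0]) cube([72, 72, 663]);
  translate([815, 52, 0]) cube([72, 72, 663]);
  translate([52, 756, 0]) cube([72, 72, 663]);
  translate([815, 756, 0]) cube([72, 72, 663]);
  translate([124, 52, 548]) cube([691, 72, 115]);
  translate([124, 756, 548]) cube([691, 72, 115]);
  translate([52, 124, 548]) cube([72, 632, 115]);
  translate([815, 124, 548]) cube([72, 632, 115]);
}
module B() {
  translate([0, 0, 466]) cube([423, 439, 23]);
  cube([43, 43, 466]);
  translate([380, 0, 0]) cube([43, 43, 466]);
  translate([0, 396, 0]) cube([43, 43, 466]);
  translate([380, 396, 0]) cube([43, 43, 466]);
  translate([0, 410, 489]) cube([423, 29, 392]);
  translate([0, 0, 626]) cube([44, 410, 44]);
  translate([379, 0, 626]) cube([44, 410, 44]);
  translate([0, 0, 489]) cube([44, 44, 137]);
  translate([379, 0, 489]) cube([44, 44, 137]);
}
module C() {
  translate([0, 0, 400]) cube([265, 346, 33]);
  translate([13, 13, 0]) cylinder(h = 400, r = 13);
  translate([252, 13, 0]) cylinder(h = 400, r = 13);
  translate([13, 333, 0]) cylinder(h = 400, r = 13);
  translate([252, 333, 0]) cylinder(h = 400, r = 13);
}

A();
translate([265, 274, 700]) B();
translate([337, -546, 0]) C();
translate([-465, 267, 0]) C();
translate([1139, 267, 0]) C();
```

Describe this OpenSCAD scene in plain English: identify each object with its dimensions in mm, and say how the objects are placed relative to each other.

A is a rectangular dining table. The top is 939×880×37 mm with its upper surface at z = 700 mm. It stands on four 72×72 mm square legs, each inset 52 mm from the nearest pair of top edges, running from the floor to the underside of the top. Four apron rails, 72 mm thick and 115 mm tall, run between adjacent legs with their top edges flush with the underside of the top and their outer faces flush with the legs' outer faces.

B is a chair. The seat is a 423×439×23 mm slab with its top at z = 489 mm, on four 43×43 mm corner legs (flush with the seat edges, standing on z = 0). A flat backrest 29 mm thick, 392 mm tall, spans the full seat width and rises from the seat top along its +y edge, rear face flush with the rear of the seat. Two armrests of 44×44 mm section run along each side from the seat's front edge to the front of the backrest, top faces 181 mm above the seat top and outer faces flush with the seat's x-edges; a 44×44 mm post under the front of each armrest stands on the seat at the front corner.

C is a four-legged stool. The seat is a 265×346×33 mm slab whose top surface is at z = 433 mm; four round legs, each 26 mm in diameter, run from the floor (z = 0) to the underside of the seat, each leg's axis is inset half a diameter from the nearest pair of seat edges (so the leg's bounding box is flush with the corner).

The chair is on top of the table. Three stools sit around the table at the −y, −x, +x sides.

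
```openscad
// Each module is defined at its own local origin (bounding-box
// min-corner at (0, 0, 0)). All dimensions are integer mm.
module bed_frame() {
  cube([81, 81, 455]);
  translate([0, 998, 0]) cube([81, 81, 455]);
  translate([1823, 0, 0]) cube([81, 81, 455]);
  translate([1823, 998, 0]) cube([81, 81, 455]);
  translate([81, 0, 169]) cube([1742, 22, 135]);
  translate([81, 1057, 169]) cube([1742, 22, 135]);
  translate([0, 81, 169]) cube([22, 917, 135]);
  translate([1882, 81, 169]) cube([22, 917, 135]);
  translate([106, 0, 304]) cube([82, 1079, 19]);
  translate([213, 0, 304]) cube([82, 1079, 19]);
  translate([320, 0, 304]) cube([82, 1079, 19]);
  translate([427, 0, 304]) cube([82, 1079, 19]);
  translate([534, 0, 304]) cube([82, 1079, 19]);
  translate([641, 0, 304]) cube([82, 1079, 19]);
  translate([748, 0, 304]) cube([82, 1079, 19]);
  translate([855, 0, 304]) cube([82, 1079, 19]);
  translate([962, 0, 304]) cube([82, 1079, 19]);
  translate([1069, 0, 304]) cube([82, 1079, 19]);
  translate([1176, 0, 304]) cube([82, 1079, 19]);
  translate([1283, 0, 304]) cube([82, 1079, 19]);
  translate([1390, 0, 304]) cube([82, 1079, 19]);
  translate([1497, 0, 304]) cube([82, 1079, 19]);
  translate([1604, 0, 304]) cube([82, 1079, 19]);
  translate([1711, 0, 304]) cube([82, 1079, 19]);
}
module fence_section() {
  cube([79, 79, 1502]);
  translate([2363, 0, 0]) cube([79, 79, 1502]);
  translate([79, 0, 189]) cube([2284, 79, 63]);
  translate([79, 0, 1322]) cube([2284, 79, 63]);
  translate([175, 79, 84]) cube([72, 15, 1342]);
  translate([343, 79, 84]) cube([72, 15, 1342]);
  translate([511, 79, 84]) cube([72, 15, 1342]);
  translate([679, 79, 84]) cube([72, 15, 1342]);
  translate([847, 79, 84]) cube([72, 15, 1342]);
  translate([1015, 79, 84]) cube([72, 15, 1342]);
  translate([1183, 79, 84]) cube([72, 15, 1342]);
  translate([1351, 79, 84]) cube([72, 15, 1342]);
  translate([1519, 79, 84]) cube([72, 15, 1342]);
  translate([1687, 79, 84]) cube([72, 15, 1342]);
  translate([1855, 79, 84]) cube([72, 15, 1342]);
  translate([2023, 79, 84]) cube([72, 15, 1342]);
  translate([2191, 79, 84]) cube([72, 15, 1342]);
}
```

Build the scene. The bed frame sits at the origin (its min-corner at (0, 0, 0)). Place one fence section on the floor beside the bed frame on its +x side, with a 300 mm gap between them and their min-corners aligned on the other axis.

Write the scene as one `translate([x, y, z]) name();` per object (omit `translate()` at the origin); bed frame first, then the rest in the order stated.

bed_frame();
translate([2204, 0, 0]) fence_section();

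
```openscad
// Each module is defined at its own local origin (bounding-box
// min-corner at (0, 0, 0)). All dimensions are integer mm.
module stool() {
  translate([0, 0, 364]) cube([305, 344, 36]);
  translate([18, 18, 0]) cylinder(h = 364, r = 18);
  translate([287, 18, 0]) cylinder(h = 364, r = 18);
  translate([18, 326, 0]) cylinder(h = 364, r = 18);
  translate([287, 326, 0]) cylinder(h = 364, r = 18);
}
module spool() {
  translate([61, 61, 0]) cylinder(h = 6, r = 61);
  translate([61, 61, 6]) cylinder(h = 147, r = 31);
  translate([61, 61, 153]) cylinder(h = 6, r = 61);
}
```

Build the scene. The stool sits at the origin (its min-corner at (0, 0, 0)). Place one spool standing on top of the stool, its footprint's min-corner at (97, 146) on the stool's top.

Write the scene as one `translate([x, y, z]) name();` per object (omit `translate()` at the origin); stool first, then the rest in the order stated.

stool();
translate([97, 146, 400]) spool();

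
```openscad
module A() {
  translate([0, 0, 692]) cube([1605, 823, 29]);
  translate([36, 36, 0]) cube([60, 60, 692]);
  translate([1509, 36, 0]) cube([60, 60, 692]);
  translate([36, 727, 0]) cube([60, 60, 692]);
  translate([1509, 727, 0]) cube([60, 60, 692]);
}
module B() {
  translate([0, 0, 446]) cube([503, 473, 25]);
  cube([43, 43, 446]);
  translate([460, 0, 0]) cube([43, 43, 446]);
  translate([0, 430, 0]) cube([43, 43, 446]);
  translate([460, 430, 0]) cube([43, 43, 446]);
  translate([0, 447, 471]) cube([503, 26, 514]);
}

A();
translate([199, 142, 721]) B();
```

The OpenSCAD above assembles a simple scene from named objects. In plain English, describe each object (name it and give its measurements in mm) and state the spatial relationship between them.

A is a table: top 1605 mm (x) × 823 mm (y), 29 mm thick, upper face at z = 721 mm, on four 60×60 mm square legs, each inset 36 mm from the nearest pair of top edges, running from z = 0 to the bottom of the top.

B is a chair. The seat is a 503×473×25 mm slab with its top at z = 471 mm, on four 43×43 mm corner legs (flush with the seat edges, standing on z = 0). A flat backrest 26 mm thick, 514 mm tall, spans the full seat width and rises from the seat top along its +y edge, rear face flush with the rear of the seat.

The chair is on top of the table.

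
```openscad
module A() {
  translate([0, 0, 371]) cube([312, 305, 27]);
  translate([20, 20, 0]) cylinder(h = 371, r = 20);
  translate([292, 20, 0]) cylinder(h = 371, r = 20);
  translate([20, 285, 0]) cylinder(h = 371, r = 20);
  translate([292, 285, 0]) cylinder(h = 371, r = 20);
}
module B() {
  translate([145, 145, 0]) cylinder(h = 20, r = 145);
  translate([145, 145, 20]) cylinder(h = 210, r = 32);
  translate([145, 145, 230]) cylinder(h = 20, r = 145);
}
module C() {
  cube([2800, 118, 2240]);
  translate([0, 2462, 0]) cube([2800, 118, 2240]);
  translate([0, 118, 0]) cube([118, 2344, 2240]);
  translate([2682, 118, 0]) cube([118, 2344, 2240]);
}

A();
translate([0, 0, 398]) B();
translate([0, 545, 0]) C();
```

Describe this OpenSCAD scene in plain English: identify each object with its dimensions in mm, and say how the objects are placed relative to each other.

A is a four-legged stool. The seat is 312×305 mm, 27 mm thick, top at z = 398 mm. It stands on four round legs, each 40 mm in diameter, from z = 0 to the seat underside, each leg's axis is inset half a diameter from the nearest pair of seat edges (so the leg's bounding box is flush with the corner).

B is a spool: two coaxial disc flanges of radius 145 mm and thickness 20 mm, joined by a core cylinder of radius 32 mm and height 210 mm. The lower flange rests on z = 0 and the three cylinders share a vertical axis.

C is the wall frame of a small rectangular building: four walls, each 2240 mm tall and 118 mm thick, enclosing a footprint 2800 mm (x) by 2580 mm (y) outside-to-outside, with no floor or roof. The front and back walls (the −y and +y sides) span the full width; the two side walls fit between them.

The spool is on top of the stool. The house frame is on the floor beside the stool on its +y side.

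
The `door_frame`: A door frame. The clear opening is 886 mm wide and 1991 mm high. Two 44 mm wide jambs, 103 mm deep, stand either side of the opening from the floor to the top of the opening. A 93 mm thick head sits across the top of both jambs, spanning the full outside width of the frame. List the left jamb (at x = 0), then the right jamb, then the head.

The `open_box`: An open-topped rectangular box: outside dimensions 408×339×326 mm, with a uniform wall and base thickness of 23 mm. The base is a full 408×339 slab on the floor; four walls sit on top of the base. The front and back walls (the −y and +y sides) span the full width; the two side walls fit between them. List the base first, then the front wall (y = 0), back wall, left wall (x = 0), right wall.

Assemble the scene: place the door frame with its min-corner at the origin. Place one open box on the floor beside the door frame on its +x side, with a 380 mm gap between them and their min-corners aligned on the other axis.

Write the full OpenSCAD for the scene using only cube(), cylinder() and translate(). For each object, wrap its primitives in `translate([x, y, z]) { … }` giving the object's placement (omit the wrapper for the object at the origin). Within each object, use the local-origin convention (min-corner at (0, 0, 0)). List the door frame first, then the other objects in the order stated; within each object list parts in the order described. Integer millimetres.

cube([44, 103, 1991]);
translate([930, 0, 0]) cube([44, 103, 1991]);
translate([0, 0, 1991]) cube([974, 103, 93]);
translate([1354, 0, 0]) {
  cube([408, 339, 23]);
  translate([0, 0, 23]) cube([408, 23, 303]);
  translate([0, 316, 23]) cube([408, 23, 303]);
  translate([0, 23, 23]) cube([23, 293, 303]);
  translate([385, 23, 23]) cube([23, 293, 303]);
}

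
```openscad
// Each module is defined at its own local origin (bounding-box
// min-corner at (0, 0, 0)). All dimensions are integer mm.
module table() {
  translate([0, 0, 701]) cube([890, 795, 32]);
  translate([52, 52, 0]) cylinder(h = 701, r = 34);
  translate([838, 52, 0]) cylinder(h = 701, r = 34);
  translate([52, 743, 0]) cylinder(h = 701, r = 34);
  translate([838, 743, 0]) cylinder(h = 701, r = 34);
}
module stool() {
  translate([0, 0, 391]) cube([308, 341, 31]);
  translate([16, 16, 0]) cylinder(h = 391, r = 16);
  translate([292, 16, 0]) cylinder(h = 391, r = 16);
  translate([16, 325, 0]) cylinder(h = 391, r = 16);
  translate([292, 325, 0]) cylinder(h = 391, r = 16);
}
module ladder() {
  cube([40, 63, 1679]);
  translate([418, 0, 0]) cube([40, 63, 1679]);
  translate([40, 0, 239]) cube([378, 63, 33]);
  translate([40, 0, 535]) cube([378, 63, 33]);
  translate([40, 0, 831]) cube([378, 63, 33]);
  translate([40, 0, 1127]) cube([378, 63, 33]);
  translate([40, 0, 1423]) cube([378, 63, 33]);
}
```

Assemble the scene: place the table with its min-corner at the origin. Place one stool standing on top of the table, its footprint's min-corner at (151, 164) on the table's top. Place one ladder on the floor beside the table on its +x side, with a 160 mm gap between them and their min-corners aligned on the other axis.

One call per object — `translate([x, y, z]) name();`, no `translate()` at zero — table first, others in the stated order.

table();
translate([151, 164, 733]) stool();
translate([1050, 0, 0]) ladder();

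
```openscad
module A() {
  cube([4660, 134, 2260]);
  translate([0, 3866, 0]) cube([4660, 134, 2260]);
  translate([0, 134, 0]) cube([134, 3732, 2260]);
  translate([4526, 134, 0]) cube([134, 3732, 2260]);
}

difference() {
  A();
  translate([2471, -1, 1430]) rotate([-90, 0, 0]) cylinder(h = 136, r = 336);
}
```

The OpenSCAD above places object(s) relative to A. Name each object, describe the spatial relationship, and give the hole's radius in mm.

The subtracted cylinder has r = 336 mm.

A is a house frame. The house frame has a circular hole through its front wall. The hole's radius is 336 mm.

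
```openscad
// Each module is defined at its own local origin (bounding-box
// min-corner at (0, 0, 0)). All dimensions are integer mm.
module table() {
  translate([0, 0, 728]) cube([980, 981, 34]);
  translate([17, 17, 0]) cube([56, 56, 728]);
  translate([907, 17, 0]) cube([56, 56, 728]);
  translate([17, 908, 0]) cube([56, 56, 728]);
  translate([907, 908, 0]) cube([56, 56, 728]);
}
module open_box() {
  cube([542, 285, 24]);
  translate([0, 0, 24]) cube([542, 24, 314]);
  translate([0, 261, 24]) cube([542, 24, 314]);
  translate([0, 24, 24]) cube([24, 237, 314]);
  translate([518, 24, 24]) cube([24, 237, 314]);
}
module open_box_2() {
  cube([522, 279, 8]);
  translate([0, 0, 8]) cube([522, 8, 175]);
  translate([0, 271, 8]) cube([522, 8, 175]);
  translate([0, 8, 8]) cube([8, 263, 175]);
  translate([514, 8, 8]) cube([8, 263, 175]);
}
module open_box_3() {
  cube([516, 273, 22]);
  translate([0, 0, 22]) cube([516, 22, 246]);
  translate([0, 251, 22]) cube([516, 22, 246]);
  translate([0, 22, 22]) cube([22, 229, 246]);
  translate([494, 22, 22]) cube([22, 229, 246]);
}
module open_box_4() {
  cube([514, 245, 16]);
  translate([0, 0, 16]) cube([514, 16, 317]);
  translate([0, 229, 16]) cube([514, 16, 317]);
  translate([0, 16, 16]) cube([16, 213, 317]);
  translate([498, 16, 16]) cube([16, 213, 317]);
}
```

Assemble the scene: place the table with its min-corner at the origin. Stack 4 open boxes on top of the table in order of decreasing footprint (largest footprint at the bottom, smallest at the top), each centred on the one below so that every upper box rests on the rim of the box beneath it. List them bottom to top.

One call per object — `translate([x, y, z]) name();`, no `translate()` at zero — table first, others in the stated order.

table();
translate([219, 348, 762]) open_box();
translate([229, 351, 1100]) open_box_2();
translate([232, 354, 1283]) open_box_3();
translate([233, 368, 1551]) open_box_4();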